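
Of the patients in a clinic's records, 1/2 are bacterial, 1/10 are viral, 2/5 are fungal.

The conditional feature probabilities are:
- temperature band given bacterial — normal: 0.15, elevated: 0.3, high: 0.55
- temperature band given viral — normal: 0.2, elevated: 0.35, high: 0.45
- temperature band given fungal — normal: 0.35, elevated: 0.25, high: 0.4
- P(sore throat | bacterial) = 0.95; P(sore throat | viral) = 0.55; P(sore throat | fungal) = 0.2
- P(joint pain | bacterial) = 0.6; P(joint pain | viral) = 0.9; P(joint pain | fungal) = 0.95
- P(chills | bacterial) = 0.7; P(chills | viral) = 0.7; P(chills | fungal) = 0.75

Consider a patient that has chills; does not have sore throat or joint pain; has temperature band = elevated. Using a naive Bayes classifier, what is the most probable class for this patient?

bacterial: 0.5 × 0.3 × (1−0.95) × (1−0.6) × 0.7 = 0.0021
viral: 0.1 × 0.35 × (1−0.55) × (1−0.9) × 0.7 = 0.0011025
fungal: 0.4 × 0.25 × (1−0.2) × (1−0.95) × 0.75 = 0.003
Highest score → fungal.

fungal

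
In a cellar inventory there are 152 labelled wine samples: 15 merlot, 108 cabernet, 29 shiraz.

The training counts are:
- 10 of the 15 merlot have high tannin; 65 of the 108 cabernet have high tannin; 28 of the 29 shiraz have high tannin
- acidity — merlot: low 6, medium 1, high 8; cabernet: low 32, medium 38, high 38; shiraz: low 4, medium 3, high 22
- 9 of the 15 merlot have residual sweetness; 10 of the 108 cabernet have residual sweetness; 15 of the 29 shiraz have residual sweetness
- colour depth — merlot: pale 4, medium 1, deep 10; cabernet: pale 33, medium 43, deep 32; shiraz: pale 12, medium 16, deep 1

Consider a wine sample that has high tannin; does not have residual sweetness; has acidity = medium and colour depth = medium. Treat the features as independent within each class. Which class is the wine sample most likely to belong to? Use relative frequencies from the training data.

cabernet

merlot: (15/152) × (10/15) × (1/15) × (6/15) × (1/15) ≈ 0.000116959
cabernet: (108/152) × (65/108) × (38/108) × (98/108) × (43/108) ≈ 0.0543596
shiraz: (29/152) × (28/29) × (3/29) × (14/29) × (16/29) ≈ 0.00507563
Highest score → cabernet.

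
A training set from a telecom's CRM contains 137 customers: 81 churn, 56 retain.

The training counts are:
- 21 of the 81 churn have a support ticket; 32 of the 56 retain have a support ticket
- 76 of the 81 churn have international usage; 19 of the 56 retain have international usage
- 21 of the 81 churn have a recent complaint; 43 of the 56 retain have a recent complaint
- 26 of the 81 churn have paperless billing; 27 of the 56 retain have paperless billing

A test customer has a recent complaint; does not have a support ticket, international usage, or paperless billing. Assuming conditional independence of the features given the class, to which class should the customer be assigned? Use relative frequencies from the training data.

churn: (81/137) × (60/81) × (5/81) × (21/81) × (55/81) ≈ 0.00475913
retain: (56/137) × (24/56) × (37/56) × (43/56) × (29/56) ≈ 0.0460251
Highest score → retain.

retain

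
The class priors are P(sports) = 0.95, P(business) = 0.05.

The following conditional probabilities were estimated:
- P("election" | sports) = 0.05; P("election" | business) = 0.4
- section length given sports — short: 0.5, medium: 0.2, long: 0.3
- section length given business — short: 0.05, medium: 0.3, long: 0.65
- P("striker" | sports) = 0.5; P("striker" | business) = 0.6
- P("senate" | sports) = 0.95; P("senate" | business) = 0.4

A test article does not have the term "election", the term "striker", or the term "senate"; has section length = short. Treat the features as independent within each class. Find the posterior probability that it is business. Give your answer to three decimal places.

sports: 0.95 × (1−0.05) × 0.5 × (1−0.5) × (1−0.95) = 0.01128125
business: 0.05 × (1−0.4) × 0.05 × (1−0.6) × (1−0.4) = 0.00036
P(business | x) = 0.00036 / 0.01164125 ≈ 0.031

0.031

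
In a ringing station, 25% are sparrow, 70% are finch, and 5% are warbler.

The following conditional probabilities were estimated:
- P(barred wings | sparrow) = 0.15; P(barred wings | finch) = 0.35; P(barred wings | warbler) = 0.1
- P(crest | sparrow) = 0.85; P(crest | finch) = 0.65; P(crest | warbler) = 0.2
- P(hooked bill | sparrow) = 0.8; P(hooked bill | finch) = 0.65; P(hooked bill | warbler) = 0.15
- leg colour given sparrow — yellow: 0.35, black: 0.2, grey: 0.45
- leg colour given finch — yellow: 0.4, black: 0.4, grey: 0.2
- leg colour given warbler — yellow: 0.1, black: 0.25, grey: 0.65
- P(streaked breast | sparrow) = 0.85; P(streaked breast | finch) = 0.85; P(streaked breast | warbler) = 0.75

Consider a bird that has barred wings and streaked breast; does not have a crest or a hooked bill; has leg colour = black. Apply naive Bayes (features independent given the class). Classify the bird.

sparrow: 0.25 × 0.15 × (1−0.85) × (1−0.8) × 0.2 × 0.85 = 0.00019125
finch: 0.7 × 0.35 × (1−0.65) × (1−0.65) × 0.4 × 0.85 = 0.01020425
warbler: 0.05 × 0.1 × (1−0.2) × (1−0.15) × 0.25 × 0.75 = 0.0006375
Highest score → finch.

finch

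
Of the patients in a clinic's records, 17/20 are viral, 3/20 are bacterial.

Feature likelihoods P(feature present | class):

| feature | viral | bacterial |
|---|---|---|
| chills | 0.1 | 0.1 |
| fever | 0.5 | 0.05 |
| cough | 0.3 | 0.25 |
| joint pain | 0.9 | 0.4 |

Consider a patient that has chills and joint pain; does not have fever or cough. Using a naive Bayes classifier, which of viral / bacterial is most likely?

viral: 0.85 × 0.1 × (1−0.5) × (1−0.3) × 0.9 = 0.026775
bacterial: 0.15 × 0.1 × (1−0.05) × (1−0.25) × 0.4 = 0.004275
Highest score → viral.

viral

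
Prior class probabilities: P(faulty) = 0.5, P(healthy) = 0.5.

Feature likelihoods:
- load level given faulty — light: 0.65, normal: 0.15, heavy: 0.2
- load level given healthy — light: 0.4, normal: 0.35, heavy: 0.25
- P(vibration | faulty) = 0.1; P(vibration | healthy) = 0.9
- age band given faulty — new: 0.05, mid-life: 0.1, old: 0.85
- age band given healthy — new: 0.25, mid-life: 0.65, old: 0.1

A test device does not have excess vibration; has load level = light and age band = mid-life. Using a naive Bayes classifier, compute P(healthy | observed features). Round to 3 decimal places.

faulty: 0.5 × 0.65 × (1−0.1) × 0.1 = 0.02925
healthy: 0.5 × 0.4 × (1−0.9) × 0.65 = 0.013
P(healthy | x) = 0.013 / 0.04225 ≈ 0.308

0.308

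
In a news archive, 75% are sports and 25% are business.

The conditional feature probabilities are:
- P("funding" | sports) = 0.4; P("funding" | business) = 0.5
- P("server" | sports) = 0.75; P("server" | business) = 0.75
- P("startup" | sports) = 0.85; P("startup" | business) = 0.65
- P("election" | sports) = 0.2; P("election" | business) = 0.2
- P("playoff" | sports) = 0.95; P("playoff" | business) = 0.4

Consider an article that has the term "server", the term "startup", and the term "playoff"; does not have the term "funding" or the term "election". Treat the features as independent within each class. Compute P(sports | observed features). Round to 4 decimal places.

sports: 0.75 × (1−0.4) × 0.75 × 0.85 × (1−0.2) × 0.95 = 0.218025
business: 0.25 × (1−0.5) × 0.75 × 0.65 × (1−0.2) × 0.4 = 0.0195
P(sports | x) = 0.218025 / 0.237525 ≈ 0.9179

0.9179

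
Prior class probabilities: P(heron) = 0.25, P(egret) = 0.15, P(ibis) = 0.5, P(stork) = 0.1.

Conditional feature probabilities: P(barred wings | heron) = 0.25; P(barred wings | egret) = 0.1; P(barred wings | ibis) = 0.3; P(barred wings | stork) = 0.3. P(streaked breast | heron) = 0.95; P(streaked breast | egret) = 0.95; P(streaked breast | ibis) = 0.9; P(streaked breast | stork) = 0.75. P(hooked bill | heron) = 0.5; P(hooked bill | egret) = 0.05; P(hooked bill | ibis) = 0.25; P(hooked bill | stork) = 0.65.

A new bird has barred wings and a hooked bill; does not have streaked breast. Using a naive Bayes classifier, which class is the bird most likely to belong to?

heron: 0.25 × 0.25 × (1−0.95) × 0.5 = 0.0015625
egret: 0.15 × 0.1 × (1−0.95) × 0.05 = 0.0000375
ibis: 0.5 × 0.3 × (1−0.9) × 0.25 = 0.00375
stork: 0.1 × 0.3 × (1−0.75) × 0.65 = 0.004875
Highest score → stork.

stork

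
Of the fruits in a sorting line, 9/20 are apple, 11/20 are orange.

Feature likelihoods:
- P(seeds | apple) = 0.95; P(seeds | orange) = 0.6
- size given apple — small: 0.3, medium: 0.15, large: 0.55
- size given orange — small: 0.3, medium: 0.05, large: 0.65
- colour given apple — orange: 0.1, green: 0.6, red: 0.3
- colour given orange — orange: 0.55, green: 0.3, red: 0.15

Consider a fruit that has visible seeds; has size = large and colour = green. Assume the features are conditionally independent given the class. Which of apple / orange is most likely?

apple

apple: 0.45 × 0.95 × 0.55 × 0.6 = 0.141075
orange: 0.55 × 0.6 × 0.65 × 0.3 = 0.06435
Highest score → apple.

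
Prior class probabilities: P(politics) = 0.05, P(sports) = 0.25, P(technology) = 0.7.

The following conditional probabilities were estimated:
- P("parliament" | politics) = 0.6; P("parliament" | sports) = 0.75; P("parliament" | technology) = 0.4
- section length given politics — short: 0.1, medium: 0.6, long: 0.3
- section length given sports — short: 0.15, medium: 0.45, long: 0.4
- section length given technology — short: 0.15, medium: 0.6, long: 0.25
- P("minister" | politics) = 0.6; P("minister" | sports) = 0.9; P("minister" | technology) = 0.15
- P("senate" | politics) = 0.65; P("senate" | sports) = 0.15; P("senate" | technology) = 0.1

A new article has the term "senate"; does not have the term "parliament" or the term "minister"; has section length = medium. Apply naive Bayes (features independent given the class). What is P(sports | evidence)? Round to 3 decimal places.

0.017

politics: 0.05 × (1−0.6) × 0.6 × (1−0.6) × 0.65 = 0.00312
sports: 0.25 × (1−0.75) × 0.45 × (1−0.9) × 0.15 = 0.000421875
technology: 0.7 × (1−0.4) × 0.6 × (1−0.15) × 0.1 = 0.02142
P(sports | x) = 0.000421875 / 0.024961875 ≈ 0.017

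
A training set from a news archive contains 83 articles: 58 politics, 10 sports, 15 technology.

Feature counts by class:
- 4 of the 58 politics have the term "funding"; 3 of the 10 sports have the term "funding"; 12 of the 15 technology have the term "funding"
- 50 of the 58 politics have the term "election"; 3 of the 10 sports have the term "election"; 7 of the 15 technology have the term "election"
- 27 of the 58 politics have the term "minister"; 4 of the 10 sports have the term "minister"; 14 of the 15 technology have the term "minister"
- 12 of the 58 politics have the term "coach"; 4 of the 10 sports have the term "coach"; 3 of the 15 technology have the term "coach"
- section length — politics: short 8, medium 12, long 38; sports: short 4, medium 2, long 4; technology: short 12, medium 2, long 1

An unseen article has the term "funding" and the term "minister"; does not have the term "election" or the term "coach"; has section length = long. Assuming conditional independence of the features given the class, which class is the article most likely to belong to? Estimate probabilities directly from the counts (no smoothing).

technology

politics: (58/83) × (4/58) × (8/58) × (27/58) × (46/58) × (38/58) ≈ 0.00160792
sports: (10/83) × (3/10) × (7/10) × (4/10) × (6/10) × (4/10) ≈ 0.00242892
technology: (15/83) × (12/15) × (8/15) × (14/15) × (12/15) × (1/15) ≈ 0.00383829
Highest score → technology.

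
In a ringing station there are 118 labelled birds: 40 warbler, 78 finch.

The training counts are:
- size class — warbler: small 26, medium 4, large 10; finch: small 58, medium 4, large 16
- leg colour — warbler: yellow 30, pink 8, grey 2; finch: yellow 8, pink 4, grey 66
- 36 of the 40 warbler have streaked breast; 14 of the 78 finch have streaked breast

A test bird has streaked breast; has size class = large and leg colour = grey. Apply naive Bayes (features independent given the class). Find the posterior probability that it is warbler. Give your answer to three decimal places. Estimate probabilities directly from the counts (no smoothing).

0.156

warbler: (40/118) × (10/40) × (2/40) × (36/40) ≈ 0.00381356
finch: (78/118) × (16/78) × (66/78) × (14/78) ≈ 0.0205931
P(warbler | x) = 0.00381356 / 0.02440666 ≈ 0.156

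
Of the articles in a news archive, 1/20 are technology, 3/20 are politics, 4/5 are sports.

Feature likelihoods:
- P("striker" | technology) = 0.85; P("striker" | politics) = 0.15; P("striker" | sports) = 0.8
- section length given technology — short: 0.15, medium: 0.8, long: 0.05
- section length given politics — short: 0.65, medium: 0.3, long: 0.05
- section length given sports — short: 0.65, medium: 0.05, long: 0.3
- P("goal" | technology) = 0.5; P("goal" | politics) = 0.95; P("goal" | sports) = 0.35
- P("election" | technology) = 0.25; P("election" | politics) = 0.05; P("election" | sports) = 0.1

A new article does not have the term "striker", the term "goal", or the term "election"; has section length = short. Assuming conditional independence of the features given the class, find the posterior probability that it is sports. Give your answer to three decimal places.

0.933

technology: 0.05 × (1−0.85) × 0.15 × (1−0.5) × (1−0.25) = 0.000421875
politics: 0.15 × (1−0.15) × 0.65 × (1−0.95) × (1−0.05) = 0.0039365625
sports: 0.8 × (1−0.8) × 0.65 × (1−0.35) × (1−0.1) = 0.06084
P(sports | x) = 0.06084 / 0.0651984375 ≈ 0.933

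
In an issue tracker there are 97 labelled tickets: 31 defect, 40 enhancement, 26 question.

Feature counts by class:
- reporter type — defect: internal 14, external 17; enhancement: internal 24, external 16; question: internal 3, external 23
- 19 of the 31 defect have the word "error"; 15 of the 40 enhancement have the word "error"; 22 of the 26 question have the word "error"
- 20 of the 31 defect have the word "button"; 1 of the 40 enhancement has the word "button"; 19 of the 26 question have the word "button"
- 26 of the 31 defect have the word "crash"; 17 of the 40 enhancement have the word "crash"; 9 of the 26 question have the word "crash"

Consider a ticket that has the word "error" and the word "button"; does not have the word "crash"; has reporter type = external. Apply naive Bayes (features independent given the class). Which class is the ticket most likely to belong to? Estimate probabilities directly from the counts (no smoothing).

question

defect: (31/97) × (17/31) × (19/31) × (20/31) × (5/31) ≈ 0.0111775
enhancement: (40/97) × (16/40) × (15/40) × (1/40) × (23/40) ≈ 0.000889175
question: (26/97) × (23/26) × (22/26) × (19/26) × (17/26) ≈ 0.0958653
Highest score → question.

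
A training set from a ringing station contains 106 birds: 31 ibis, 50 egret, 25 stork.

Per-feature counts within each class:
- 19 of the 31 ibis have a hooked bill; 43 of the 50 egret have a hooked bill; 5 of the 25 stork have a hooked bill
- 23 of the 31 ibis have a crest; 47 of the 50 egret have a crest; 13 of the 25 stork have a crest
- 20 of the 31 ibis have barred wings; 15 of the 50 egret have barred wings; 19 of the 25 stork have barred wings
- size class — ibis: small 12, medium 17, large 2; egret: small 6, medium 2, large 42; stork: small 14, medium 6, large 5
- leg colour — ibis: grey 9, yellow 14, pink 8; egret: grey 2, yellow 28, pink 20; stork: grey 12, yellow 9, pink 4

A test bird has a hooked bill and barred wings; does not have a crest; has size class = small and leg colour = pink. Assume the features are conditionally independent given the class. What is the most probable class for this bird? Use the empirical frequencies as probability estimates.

ibis: (31/106) × (19/31) × (8/31) × (20/31) × (12/31) × (8/31) ≈ 0.00298121
egret: (50/106) × (43/50) × (3/50) × (15/50) × (6/50) × (20/50) ≈ 0.000350491
stork: (25/106) × (5/25) × (12/25) × (19/25) × (14/25) × (4/25) ≈ 0.0015418
Highest score → ibis.

ibis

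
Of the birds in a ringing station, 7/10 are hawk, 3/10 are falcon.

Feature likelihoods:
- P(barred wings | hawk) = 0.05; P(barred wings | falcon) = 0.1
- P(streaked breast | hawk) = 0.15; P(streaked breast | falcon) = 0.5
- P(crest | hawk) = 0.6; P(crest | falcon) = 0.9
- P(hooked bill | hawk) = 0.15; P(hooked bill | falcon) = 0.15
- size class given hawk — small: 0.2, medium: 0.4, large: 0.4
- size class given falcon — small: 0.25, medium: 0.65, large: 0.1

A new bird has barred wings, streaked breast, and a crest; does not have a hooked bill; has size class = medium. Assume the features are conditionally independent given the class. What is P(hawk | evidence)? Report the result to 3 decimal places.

0.126

hawk: 0.7 × 0.05 × 0.15 × 0.6 × (1−0.15) × 0.4 = 0.001071
falcon: 0.3 × 0.1 × 0.5 × 0.9 × (1−0.15) × 0.65 = 0.00745875
P(hawk | x) = 0.001071 / 0.00852975 ≈ 0.126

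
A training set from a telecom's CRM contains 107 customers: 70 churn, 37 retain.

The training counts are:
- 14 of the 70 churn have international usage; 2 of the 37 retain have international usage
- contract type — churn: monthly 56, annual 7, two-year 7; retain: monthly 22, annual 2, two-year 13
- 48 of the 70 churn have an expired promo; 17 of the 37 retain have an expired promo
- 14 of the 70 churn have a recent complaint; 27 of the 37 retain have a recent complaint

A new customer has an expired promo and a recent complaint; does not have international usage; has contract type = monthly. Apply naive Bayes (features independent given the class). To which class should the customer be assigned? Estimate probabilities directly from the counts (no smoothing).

retain

churn: (70/107) × (56/70) × (56/70) × (48/70) × (14/70) ≈ 0.0574206
retain: (37/107) × (35/37) × (22/37) × (17/37) × (27/37) ≈ 0.06521
Highest score → retain.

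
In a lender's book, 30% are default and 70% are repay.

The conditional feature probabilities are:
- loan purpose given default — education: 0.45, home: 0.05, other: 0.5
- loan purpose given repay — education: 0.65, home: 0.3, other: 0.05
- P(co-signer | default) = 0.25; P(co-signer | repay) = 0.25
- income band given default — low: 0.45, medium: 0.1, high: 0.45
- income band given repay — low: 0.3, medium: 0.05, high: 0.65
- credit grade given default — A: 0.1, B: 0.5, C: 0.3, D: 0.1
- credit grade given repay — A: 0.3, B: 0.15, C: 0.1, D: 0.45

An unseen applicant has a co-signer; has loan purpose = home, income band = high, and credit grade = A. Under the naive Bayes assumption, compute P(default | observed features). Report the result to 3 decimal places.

0.016

default: 0.3 × 0.05 × 0.25 × 0.45 × 0.1 = 0.00016875
repay: 0.7 × 0.3 × 0.25 × 0.65 × 0.3 = 0.0102375
P(default | x) = 0.00016875 / 0.01040625 ≈ 0.016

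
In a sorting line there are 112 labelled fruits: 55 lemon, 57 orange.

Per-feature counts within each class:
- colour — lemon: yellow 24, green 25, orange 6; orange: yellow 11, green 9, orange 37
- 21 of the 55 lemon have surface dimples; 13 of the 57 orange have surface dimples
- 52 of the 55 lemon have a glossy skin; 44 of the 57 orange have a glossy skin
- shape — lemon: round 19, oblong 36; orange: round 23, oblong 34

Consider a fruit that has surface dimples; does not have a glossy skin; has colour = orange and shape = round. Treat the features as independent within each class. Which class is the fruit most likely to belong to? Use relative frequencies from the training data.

orange

lemon: (55/112) × (6/55) × (21/55) × (3/55) × (19/55) ≈ 0.000385424
orange: (57/112) × (37/57) × (13/57) × (13/57) × (23/57) ≈ 0.00693384
Highest score → orange.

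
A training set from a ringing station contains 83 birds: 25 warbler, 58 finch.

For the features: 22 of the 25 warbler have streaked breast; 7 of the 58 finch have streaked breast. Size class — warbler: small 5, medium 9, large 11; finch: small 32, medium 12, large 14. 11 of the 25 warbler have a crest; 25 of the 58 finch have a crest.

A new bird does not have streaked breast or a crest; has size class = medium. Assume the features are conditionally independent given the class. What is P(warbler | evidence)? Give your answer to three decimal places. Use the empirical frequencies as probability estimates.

0.092

warbler: (25/83) × (3/25) × (9/25) × (14/25) ≈ 0.00728675
finch: (58/83) × (51/58) × (12/58) × (33/58) ≈ 0.0723321
P(warbler | x) = 0.00728675 / 0.07961885 ≈ 0.092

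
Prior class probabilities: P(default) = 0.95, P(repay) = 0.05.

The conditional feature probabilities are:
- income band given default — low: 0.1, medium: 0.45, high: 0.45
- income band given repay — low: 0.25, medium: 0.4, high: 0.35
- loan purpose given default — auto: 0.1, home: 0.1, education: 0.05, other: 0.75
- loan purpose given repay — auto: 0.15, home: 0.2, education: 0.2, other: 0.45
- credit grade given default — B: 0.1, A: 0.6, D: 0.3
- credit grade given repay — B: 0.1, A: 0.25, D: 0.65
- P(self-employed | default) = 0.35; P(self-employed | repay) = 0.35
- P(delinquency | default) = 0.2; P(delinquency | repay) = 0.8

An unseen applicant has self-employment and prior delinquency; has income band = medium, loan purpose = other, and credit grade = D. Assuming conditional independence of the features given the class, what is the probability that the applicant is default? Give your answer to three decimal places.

0.804

default: 0.95 × 0.45 × 0.75 × 0.3 × 0.35 × 0.2 = 0.006733125
repay: 0.05 × 0.4 × 0.45 × 0.65 × 0.35 × 0.8 = 0.001638
P(default | x) = 0.006733125 / 0.008371125 ≈ 0.804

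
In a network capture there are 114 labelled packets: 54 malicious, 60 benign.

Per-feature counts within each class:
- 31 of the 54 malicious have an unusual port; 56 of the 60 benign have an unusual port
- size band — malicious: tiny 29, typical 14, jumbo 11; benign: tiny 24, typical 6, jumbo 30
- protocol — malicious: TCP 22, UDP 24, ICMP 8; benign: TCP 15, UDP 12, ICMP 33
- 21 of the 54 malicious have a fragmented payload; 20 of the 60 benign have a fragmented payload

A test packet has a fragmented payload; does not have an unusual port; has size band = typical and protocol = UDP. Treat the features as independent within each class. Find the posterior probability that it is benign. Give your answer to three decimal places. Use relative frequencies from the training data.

malicious: (54/114) × (23/54) × (14/54) × (24/54) × (21/54) ≈ 0.00904066
benign: (60/114) × (4/60) × (6/60) × (12/60) × (20/60) ≈ 0.000233918
P(benign | x) = 0.000233918 / 0.009274578 ≈ 0.025

0.025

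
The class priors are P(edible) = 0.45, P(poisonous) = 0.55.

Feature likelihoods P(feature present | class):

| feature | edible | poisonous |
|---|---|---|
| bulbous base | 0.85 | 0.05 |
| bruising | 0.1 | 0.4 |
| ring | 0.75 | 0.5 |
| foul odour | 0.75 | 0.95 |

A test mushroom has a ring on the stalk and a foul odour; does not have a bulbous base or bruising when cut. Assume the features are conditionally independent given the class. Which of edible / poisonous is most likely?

edible: 0.45 × (1−0.85) × (1−0.1) × 0.75 × 0.75 = 0.034171875
poisonous: 0.55 × (1−0.05) × (1−0.4) × 0.5 × 0.95 = 0.1489125
Highest score → poisonous.

poisonous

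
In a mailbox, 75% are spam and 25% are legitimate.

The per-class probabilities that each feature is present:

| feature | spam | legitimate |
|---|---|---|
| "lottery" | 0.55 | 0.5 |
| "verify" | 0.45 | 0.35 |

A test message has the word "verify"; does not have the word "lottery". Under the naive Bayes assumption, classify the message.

spam: 0.75 × (1−0.55) × 0.45 = 0.151875
legitimate: 0.25 × (1−0.5) × 0.35 = 0.04375
Highest score → spam.

spam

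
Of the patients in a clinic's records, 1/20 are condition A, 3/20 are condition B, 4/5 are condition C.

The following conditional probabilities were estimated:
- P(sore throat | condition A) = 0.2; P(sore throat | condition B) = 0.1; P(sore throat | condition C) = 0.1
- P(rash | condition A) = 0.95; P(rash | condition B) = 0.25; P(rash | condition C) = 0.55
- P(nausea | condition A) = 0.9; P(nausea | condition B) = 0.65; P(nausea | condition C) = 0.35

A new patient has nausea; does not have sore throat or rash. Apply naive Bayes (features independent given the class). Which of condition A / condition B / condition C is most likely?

condition A: 0.05 × (1−0.2) × (1−0.95) × 0.9 = 0.0018
condition B: 0.15 × (1−0.1) × (1−0.25) × 0.65 = 0.0658125
condition C: 0.8 × (1−0.1) × (1−0.55) × 0.35 = 0.1134
Highest score → condition C.

condition C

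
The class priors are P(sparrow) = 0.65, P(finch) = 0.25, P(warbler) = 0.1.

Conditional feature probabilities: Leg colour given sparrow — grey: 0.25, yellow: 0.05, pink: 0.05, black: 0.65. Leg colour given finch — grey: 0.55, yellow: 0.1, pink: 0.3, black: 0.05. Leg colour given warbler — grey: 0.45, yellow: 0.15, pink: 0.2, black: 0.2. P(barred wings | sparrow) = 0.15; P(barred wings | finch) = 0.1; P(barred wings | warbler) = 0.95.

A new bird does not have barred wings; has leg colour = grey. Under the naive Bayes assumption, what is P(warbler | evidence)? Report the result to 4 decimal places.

sparrow: 0.65 × 0.25 × (1−0.15) = 0.138125
finch: 0.25 × 0.55 × (1−0.1) = 0.12375
warbler: 0.1 × 0.45 × (1−0.95) = 0.00225
P(warbler | x) = 0.00225 / 0.264125 ≈ 0.0085

0.0085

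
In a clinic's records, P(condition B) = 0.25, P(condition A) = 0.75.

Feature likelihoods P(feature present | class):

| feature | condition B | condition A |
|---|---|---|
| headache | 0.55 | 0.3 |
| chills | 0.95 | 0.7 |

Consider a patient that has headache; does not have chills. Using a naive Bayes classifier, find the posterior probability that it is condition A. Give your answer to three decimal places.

condition B: 0.25 × 0.55 × (1−0.95) = 0.006875
condition A: 0.75 × 0.3 × (1−0.7) = 0.0675
P(condition A | x) = 0.0675 / 0.074375 ≈ 0.908

0.908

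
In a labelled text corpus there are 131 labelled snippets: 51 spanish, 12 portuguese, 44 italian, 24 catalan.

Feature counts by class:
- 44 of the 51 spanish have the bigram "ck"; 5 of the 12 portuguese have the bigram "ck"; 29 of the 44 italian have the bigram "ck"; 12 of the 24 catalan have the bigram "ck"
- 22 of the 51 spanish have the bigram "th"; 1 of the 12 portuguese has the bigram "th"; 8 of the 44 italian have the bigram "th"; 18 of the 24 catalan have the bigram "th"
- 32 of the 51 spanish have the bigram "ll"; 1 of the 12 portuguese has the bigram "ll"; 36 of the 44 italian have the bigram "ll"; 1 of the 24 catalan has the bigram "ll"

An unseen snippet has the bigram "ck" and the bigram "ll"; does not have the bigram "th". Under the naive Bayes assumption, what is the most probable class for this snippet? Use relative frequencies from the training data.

italian

spanish: (51/131) × (44/51) × (29/51) × (32/51) ≈ 0.119836
portuguese: (12/131) × (5/12) × (11/12) × (1/12) ≈ 0.00291561
italian: (44/131) × (29/44) × (36/44) × (36/44) ≈ 0.148193
catalan: (24/131) × (12/24) × (6/24) × (1/24) ≈ 0.000954198
Highest score → italian.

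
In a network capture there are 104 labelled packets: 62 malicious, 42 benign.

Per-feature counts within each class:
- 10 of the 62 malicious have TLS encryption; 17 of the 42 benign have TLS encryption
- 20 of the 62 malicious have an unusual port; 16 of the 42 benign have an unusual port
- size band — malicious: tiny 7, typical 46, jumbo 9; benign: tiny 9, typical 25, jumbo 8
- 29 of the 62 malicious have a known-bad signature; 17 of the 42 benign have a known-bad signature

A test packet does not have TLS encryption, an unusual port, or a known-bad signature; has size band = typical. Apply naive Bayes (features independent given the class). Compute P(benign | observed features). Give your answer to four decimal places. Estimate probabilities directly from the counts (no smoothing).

malicious: (62/104) × (52/62) × (42/62) × (46/62) × (33/62) ≈ 0.133757
benign: (42/104) × (25/42) × (26/42) × (25/42) × (25/42) ≈ 0.0527245
P(benign | x) = 0.0527245 / 0.1864815 ≈ 0.2827

0.2827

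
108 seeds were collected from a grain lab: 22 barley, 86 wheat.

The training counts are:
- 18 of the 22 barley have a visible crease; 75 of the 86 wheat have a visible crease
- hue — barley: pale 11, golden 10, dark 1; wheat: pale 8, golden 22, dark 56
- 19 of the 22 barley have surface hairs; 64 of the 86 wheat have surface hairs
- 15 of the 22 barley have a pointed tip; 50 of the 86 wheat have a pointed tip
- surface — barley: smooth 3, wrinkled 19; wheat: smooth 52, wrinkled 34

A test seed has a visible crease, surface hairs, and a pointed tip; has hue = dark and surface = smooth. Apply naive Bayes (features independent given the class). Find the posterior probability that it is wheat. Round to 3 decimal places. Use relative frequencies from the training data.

0.995

barley: (22/108) × (18/22) × (1/22) × (19/22) × (15/22) × (3/22) ≈ 0.000608309
wheat: (86/108) × (75/86) × (56/86) × (64/86) × (50/86) × (52/86) ≈ 0.1183
P(wheat | x) = 0.1183 / 0.118908309 ≈ 0.995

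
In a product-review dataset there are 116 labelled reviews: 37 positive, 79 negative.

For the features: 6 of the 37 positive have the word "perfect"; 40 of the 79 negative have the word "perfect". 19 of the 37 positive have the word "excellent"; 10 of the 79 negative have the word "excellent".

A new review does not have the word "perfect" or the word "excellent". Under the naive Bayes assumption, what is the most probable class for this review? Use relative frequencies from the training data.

negative

positive: (37/116) × (31/37) × (18/37) ≈ 0.130009
negative: (79/116) × (39/79) × (69/79) ≈ 0.293649
Highest score → negative.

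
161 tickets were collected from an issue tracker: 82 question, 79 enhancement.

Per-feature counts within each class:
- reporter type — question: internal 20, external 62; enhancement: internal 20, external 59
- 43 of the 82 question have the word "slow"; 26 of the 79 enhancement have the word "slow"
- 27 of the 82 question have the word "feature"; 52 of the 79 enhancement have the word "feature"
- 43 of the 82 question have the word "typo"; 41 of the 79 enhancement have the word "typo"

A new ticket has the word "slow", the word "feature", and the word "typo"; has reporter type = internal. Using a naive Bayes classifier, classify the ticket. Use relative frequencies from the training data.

enhancement

question: (82/161) × (20/82) × (43/82) × (27/82) × (43/82) ≈ 0.0112477
enhancement: (79/161) × (20/79) × (26/79) × (52/79) × (41/79) ≈ 0.0139664
Highest score → enhancement.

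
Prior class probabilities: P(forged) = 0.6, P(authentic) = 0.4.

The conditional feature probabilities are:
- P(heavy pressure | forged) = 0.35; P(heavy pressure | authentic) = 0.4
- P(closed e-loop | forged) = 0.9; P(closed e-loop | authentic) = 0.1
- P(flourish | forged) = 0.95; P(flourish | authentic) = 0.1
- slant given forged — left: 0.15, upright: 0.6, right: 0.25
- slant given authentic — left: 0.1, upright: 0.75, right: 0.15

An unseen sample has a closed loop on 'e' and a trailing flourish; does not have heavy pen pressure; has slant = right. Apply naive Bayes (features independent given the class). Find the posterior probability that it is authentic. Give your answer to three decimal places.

0.004

forged: 0.6 × (1−0.35) × 0.9 × 0.95 × 0.25 = 0.0833625
authentic: 0.4 × (1−0.4) × 0.1 × 0.1 × 0.15 = 0.00036
P(authentic | x) = 0.00036 / 0.0837225 ≈ 0.004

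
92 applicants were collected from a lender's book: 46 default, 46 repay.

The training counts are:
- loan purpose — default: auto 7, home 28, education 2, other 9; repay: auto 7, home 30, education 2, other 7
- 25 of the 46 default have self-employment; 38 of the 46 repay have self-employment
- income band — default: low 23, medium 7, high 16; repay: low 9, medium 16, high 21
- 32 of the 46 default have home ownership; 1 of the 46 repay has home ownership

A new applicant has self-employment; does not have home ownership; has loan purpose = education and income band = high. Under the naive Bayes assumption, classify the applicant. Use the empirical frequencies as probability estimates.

repay

default: (46/92) × (2/46) × (25/46) × (16/46) × (14/46) ≈ 0.00125071
repay: (46/92) × (2/46) × (38/46) × (21/46) × (45/46) ≈ 0.00802018
Highest score → repay.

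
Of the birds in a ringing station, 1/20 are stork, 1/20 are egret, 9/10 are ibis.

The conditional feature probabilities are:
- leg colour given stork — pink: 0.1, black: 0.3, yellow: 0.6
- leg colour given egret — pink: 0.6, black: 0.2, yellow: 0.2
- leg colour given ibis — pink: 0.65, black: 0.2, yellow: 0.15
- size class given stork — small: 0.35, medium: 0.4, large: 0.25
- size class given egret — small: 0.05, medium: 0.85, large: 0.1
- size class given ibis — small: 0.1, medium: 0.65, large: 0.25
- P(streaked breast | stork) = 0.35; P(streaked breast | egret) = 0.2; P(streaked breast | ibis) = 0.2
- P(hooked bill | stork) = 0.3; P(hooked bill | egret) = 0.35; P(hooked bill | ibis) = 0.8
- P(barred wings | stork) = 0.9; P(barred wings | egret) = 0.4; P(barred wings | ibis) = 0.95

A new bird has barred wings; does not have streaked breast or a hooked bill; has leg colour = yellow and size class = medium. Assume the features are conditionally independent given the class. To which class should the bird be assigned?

stork: 0.05 × 0.6 × 0.4 × (1−0.35) × (1−0.3) × 0.9 = 0.004914
egret: 0.05 × 0.2 × 0.85 × (1−0.2) × (1−0.35) × 0.4 = 0.001768
ibis: 0.9 × 0.15 × 0.65 × (1−0.2) × (1−0.8) × 0.95 = 0.013338
Highest score → ibis.

ibis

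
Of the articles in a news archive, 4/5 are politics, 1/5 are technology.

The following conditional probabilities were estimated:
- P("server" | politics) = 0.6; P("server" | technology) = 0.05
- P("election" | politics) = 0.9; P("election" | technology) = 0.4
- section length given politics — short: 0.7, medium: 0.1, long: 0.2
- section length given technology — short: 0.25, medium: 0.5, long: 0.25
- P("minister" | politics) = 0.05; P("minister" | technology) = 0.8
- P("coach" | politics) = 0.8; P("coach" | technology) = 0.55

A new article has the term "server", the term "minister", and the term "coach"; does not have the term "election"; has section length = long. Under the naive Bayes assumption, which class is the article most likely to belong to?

politics: 0.8 × 0.6 × (1−0.9) × 0.2 × 0.05 × 0.8 = 0.000384
technology: 0.2 × 0.05 × (1−0.4) × 0.25 × 0.8 × 0.55 = 0.00066
Highest score → technology.

technology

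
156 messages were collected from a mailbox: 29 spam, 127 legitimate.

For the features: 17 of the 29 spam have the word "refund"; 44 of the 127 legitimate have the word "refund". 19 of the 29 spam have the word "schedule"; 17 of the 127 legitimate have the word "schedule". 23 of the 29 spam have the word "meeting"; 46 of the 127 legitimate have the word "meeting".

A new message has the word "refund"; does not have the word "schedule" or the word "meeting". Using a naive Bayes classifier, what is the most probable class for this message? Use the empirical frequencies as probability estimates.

spam: (29/156) × (17/29) × (10/29) × (6/29) ≈ 0.00777463
legitimate: (127/156) × (44/127) × (110/127) × (81/127) ≈ 0.155811
Highest score → legitimate.

legitimate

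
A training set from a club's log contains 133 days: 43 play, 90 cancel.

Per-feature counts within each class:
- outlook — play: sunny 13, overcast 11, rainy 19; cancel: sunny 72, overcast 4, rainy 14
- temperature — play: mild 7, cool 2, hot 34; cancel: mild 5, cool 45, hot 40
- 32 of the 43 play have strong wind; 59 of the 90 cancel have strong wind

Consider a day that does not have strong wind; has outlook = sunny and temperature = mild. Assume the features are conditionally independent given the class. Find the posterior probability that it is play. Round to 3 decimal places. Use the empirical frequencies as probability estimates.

0.282

play: (43/133) × (13/43) × (7/43) × (11/43) ≈ 0.00407048
cancel: (90/133) × (72/90) × (5/90) × (31/90) ≈ 0.0103592
P(play | x) = 0.00407048 / 0.01442968 ≈ 0.282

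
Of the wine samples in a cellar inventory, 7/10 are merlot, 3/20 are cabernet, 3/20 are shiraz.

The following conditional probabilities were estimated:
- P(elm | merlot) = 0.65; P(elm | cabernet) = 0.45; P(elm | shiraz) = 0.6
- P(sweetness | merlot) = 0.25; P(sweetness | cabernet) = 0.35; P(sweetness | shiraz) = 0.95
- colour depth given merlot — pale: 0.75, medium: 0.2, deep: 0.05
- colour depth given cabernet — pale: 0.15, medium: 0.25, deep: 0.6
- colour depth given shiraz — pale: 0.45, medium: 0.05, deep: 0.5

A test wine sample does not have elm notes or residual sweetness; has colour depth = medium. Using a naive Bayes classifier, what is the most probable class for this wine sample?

merlot: 0.7 × (1−0.65) × (1−0.25) × 0.2 = 0.03675
cabernet: 0.15 × (1−0.45) × (1−0.35) × 0.25 = 0.01340625
shiraz: 0.15 × (1−0.6) × (1−0.95) × 0.05 = 0.00015
Highest score → merlot.

merlot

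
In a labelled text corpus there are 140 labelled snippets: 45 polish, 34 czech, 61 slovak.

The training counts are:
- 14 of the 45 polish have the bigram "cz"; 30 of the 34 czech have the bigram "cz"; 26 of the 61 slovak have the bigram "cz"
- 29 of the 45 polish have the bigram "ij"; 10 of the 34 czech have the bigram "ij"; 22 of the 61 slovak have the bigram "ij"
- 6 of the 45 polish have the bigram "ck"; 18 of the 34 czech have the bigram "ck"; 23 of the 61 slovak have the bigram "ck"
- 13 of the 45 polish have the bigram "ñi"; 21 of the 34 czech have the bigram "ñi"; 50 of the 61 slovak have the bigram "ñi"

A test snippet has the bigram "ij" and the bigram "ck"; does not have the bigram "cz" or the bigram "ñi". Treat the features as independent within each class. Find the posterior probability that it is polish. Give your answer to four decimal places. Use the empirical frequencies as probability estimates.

0.6334

polish: (45/140) × (31/45) × (29/45) × (6/45) × (32/45) ≈ 0.0135299
czech: (34/140) × (4/34) × (10/34) × (18/34) × (13/34) ≈ 0.00170103
slovak: (61/140) × (35/61) × (22/61) × (23/61) × (11/61) ≈ 0.00613047
P(polish | x) = 0.0135299 / 0.0213614 ≈ 0.6334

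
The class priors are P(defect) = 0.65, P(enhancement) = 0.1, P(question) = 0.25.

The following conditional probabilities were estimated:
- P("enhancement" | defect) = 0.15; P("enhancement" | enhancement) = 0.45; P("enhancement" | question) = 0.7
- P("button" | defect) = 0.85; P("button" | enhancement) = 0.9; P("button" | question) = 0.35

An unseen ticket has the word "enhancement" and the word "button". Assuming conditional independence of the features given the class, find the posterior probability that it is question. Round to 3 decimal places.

defect: 0.65 × 0.15 × 0.85 = 0.082875
enhancement: 0.1 × 0.45 × 0.9 = 0.0405
question: 0.25 × 0.7 × 0.35 = 0.06125
P(question | x) = 0.06125 / 0.184625 ≈ 0.332

0.332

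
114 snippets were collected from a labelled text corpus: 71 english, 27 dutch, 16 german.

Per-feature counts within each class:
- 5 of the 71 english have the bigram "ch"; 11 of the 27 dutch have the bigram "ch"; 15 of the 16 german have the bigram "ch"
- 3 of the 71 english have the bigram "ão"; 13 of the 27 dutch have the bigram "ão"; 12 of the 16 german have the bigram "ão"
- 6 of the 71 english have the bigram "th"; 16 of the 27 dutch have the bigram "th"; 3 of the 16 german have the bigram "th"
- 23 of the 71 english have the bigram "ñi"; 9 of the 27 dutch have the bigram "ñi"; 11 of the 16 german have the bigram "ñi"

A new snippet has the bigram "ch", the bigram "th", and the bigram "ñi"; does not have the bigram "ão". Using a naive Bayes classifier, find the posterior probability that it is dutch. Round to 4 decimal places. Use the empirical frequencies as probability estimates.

0.6471

english: (71/114) × (5/71) × (68/71) × (6/71) × (23/71) ≈ 0.00114995
dutch: (27/114) × (11/27) × (14/27) × (16/27) × (9/27) ≈ 0.00988296
german: (16/114) × (15/16) × (4/16) × (3/16) × (11/16) ≈ 0.00424034
P(dutch | x) = 0.00988296 / 0.01527325 ≈ 0.6471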